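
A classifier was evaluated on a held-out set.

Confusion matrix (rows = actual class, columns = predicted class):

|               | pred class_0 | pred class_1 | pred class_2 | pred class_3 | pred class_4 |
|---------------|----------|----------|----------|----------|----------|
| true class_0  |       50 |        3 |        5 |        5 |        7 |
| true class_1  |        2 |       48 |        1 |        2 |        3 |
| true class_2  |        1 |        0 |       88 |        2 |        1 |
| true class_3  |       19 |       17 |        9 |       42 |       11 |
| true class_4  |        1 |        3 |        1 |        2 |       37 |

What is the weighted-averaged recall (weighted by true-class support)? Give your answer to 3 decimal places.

0.736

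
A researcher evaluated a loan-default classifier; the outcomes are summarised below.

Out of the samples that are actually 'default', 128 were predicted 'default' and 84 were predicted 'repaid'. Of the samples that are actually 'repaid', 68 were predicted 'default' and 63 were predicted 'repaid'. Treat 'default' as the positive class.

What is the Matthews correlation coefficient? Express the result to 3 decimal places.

0.083

MCC = (TP·TN − FP·FN) / √((TP+FP)(TP+FN)(TN+FP)(TN+FN))
Numerator = 128·63 − 68·84 = 2352
Denominator = √(196·212·131·147) = √800166864 = 28287.2209
MCC = 2352 / 28287.2209 = 0.083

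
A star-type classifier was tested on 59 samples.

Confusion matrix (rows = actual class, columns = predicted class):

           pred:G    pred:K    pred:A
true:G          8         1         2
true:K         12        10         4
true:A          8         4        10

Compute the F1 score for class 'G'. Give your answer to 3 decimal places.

0.410

F1 score = 2·TP/(2·TP+FP+FN).
G: TP=8, FP=12+8=20, FN=1+2=3 → 16/39 = 0.4103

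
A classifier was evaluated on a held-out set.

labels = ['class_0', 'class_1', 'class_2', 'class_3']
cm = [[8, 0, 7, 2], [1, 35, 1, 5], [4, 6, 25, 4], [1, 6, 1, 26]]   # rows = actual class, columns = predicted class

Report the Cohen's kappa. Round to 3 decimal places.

0.603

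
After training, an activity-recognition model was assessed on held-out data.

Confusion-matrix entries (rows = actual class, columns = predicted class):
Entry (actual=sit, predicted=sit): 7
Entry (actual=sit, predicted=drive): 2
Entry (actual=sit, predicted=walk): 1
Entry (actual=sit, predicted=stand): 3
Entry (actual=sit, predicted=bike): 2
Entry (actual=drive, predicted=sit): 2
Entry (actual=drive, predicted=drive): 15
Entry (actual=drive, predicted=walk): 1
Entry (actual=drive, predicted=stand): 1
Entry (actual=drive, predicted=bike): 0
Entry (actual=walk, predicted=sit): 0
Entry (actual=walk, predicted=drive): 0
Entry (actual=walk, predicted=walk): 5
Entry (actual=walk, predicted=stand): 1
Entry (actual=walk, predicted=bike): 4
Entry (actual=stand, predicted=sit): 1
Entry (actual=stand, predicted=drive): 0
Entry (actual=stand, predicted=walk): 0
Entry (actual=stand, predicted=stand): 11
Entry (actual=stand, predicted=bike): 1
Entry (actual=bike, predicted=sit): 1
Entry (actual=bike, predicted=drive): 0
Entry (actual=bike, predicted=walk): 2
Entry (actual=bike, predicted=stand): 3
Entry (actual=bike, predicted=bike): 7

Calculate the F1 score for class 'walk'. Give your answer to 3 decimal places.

0.526

One-vs-rest for 'walk': TP = diagonal; FP = other classes predicted 'walk'; FN = 'walk' predicted as other.
F1 score = 2·TP/(2·TP+FP+FN).
walk: TP=5, FP=1+1+0+2=4, FN=0+0+1+4=5 → 10/19 = 0.5263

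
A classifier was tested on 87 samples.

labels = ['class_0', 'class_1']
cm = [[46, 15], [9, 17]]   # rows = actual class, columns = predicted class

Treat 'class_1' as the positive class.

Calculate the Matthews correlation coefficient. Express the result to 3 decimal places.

0.387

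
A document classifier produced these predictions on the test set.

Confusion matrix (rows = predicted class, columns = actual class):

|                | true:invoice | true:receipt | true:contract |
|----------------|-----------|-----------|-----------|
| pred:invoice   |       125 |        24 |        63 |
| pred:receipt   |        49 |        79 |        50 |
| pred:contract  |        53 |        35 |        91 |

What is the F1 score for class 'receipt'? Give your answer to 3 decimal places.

One-vs-rest for 'receipt': TP = diagonal; FP = other classes predicted 'receipt'; FN = 'receipt' predicted as other.
F1 score = 2·TP/(2·TP+FP+FN).
receipt: TP=79, FP=49+50=99, FN=24+35=59 → 158/316 = 0.5000

0.500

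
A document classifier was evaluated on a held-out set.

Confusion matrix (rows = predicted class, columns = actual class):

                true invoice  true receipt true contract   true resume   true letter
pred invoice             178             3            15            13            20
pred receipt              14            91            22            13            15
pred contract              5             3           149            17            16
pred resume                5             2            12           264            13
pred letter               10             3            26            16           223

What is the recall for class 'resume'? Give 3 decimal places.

0.817

Take TP from the diagonal, FP from the rest of the 'resume' prediction marginal, FN from the rest of the 'resume' actual marginal.
recall = TP/(TP+FN).
resume: TP=264, FN=13+13+17+16=59 → 264/323 = 0.8173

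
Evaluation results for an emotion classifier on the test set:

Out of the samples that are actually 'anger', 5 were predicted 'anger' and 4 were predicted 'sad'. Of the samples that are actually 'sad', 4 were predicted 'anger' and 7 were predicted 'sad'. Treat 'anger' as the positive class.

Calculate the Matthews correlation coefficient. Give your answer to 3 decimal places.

MCC = (TP·TN − FP·FN) / √((TP+FP)(TP+FN)(TN+FP)(TN+FN))
Numerator = 5·7 − 4·4 = 19
Denominator = √(9·9·11·11) = √9801 = 99.0000
MCC = 19 / 99.0000 = 0.192

0.192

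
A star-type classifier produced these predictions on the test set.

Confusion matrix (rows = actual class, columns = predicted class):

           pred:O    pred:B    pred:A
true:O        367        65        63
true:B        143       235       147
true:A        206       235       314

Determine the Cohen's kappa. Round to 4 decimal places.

0.2807

Observed agreement pₒ = trace/N = 916/1775 = 0.51606
Expected agreement pₑ = Σ (rowᵢ·colᵢ)/N² = (495·716 + 525·535 + 755·524)/1775² = 0.32721
κ = (pₒ − pₑ)/(1 − pₑ) = (0.51606 − 0.32721)/(1 − 0.32721) = 0.2807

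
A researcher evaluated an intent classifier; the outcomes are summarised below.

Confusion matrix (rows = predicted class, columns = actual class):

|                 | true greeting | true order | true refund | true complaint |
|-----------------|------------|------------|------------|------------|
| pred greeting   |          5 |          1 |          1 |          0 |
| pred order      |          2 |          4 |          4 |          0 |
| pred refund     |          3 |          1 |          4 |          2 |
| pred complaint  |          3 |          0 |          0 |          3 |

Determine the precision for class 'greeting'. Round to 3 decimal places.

0.714

precision = TP/(TP+FP).
greeting: TP=5, FP=1+1+0=2 → 5/7 = 0.7143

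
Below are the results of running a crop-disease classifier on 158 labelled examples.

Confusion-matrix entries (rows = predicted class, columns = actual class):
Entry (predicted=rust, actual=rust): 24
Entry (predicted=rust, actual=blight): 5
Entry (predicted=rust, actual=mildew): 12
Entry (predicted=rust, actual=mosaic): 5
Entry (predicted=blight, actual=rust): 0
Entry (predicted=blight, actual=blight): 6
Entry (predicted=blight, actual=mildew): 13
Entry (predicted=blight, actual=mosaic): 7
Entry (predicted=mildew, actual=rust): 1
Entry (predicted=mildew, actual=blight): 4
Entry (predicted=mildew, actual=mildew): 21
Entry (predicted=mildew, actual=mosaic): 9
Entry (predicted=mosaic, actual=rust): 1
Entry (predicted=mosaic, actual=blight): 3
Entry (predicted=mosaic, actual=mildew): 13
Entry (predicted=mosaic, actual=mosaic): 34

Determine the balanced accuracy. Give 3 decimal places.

Balanced accuracy = mean of per-class recall.
  rust: recall = 24/26 = 0.9231
  blight: recall = 6/18 = 0.3333
  mildew: recall = 21/59 = 0.3559
  mosaic: recall = 34/55 = 0.6182
Mean = (0.9231 + 0.3333 + 0.3559 + 0.6182) / 4 = 0.558

0.558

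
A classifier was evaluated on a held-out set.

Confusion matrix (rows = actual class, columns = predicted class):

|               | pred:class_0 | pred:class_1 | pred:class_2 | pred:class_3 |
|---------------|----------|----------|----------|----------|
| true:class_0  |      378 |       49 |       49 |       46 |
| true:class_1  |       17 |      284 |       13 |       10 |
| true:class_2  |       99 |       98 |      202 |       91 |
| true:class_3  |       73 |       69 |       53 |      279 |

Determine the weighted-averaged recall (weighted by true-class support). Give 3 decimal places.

0.631

Per-class recall (TP/(TP+FN)):
  class_0: TP=378, FN=49+49+46=144 → 378/522 = 0.7241
  class_1: TP=284, FN=17+13+10=40 → 284/324 = 0.8765
  class_2: TP=202, FN=99+98+91=288 → 202/490 = 0.4122
  class_3: TP=279, FN=73+69+53=195 → 279/474 = 0.5886
Weighted-recall = Σ (supportᵢ/N)·recallᵢ with N=1810: (522/1810)·0.7241 + (324/1810)·0.8765 + (490/1810)·0.4122 + (474/1810)·0.5886 = 0.631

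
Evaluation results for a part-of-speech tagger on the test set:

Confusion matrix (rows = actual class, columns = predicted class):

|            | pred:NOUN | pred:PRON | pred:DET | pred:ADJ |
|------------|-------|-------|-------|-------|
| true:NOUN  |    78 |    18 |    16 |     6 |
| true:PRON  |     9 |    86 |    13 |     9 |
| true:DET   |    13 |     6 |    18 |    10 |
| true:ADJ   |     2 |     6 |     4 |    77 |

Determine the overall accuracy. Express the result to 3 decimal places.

Accuracy = trace / total = (78+86+18+77=259) / 371 = 259/371 = 0.698

0.698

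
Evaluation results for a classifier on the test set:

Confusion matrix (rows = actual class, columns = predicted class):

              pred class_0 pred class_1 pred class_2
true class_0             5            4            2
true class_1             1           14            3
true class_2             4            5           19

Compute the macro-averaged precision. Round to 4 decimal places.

Per-class precision (TP/(TP+FP)):
  class_0: TP=5, FP=1+4=5 → 5/10 = 0.50000
  class_1: TP=14, FP=4+5=9 → 14/23 = 0.60870
  class_2: TP=19, FP=2+3=5 → 19/24 = 0.79167
Macro-precision = mean = (0.50000 + 0.60870 + 0.79167) / 3 = 0.6335

0.6335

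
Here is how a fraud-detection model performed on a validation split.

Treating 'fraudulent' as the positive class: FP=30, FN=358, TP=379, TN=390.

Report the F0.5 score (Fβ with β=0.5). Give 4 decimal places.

0.7986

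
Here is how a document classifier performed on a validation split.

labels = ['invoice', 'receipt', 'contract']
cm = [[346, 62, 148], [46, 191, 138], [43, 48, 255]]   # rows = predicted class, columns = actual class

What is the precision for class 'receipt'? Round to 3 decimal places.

0.509

Take TP from the diagonal, FP from the rest of the 'receipt' prediction marginal, FN from the rest of the 'receipt' actual marginal.
precision = TP/(TP+FP).
receipt: TP=191, FP=46+138=184 → 191/375 = 0.5093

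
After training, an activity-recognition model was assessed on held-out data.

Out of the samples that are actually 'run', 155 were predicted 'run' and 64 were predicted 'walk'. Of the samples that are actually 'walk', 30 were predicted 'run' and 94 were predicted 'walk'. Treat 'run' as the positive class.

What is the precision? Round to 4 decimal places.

0.8378

Precision = TP/(TP+FP) = 155/(155+30) = 155/185 = 0.8378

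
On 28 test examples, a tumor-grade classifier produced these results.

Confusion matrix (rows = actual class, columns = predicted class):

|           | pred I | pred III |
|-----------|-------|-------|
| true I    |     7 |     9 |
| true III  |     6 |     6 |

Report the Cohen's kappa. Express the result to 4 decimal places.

-0.0606

Observed agreement pₒ = trace/N = 13/28 = 0.46429
Expected agreement pₑ = Σ (rowᵢ·colᵢ)/N² = (16·13 + 12·15)/28² = 0.49490
κ = (pₒ − pₑ)/(1 − pₑ) = (0.46429 − 0.49490)/(1 − 0.49490) = -0.0606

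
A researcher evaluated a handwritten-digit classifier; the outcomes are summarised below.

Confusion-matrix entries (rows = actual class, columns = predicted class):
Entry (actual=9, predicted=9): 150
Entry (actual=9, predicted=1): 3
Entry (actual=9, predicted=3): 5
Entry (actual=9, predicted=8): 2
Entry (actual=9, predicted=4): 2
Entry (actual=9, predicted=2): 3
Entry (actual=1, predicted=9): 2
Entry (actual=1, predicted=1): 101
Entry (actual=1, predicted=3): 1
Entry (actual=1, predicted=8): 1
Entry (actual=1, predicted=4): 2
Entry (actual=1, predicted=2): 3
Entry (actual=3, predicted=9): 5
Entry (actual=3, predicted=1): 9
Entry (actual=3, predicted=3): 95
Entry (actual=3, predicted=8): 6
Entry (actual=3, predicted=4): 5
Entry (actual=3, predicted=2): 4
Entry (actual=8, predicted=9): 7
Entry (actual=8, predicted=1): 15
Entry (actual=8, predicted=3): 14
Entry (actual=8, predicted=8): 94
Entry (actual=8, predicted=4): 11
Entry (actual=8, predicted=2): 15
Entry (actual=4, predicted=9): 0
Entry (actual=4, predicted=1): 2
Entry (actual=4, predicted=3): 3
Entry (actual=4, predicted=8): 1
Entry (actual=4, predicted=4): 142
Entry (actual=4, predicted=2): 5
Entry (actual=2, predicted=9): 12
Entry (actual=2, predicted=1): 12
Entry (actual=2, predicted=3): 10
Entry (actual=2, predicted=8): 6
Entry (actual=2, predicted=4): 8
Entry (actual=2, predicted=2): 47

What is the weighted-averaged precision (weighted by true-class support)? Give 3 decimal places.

0.785

Per-class precision (TP/(TP+FP)):
  9: TP=150, FP=2+5+7+0+12=26 → 150/176 = 0.8523
  1: TP=101, FP=3+9+15+2+12=41 → 101/142 = 0.7113
  3: TP=95, FP=5+1+14+3+10=33 → 95/128 = 0.7422
  8: TP=94, FP=2+1+6+1+6=16 → 94/110 = 0.8545
  4: TP=142, FP=2+2+5+11+8=28 → 142/170 = 0.8353
  2: TP=47, FP=3+3+4+15+5=30 → 47/77 = 0.6104
Weighted-precision = Σ (supportᵢ/N)·precisionᵢ with N=803: (165/803)·0.8523 + (110/803)·0.7113 + (124/803)·0.7422 + (156/803)·0.8545 + (153/803)·0.8353 + (95/803)·0.6104 = 0.785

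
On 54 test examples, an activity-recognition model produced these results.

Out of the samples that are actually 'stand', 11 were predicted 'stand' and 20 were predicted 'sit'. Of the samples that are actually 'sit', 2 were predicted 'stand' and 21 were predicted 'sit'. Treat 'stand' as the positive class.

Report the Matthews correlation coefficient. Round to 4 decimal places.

0.3098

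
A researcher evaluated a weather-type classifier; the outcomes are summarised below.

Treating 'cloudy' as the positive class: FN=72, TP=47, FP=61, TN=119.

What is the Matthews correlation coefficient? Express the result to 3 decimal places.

MCC = (TP·TN − FP·FN) / √((TP+FP)(TP+FN)(TN+FP)(TN+FN))
Numerator = 47·119 − 61·72 = 1201
Denominator = √(108·119·180·191) = √441851760 = 21020.2702
MCC = 1201 / 21020.2702 = 0.057

0.057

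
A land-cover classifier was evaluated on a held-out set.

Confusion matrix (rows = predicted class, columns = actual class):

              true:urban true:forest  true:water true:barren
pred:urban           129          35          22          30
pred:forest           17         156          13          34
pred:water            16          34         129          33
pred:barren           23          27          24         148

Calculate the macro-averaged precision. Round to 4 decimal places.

Per-class precision (TP/(TP+FP)):
  urban: TP=129, FP=35+22+30=87 → 129/216 = 0.59722
  forest: TP=156, FP=17+13+34=64 → 156/220 = 0.70909
  water: TP=129, FP=16+34+33=83 → 129/212 = 0.60849
  barren: TP=148, FP=23+27+24=74 → 148/222 = 0.66667
Macro-precision = mean = (0.59722 + 0.70909 + 0.60849 + 0.66667) / 4 = 0.6454

0.6454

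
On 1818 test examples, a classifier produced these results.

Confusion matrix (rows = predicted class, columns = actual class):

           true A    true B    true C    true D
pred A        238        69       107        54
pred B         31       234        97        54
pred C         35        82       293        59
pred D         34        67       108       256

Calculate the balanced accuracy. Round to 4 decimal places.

0.5778

Balanced accuracy = mean of per-class recall.
  A: recall = 238/338 = 0.70414
  B: recall = 234/452 = 0.51770
  C: recall = 293/605 = 0.48430
  D: recall = 256/423 = 0.60520
Mean = (0.70414 + 0.51770 + 0.48430 + 0.60520) / 4 = 0.5778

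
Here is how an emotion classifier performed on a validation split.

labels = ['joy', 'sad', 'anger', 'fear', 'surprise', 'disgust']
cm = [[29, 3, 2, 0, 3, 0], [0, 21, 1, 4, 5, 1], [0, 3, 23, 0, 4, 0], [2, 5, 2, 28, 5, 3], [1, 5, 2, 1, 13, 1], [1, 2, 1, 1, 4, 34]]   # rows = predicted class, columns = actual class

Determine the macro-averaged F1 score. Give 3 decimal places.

0.695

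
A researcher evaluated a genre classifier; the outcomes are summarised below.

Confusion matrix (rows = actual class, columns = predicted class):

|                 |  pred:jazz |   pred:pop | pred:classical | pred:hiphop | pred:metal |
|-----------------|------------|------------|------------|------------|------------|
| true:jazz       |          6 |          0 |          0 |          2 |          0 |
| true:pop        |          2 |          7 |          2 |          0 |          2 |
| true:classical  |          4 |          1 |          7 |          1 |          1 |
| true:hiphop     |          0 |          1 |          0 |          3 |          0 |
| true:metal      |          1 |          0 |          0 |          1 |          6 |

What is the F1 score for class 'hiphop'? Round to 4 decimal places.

Treat 'hiphop' as positive and all other classes as negative.
F1 score = 2·TP/(2·TP+FP+FN).
hiphop: TP=3, FP=2+0+1+1=4, FN=0+1+0+0=1 → 6/11 = 0.54545

0.5455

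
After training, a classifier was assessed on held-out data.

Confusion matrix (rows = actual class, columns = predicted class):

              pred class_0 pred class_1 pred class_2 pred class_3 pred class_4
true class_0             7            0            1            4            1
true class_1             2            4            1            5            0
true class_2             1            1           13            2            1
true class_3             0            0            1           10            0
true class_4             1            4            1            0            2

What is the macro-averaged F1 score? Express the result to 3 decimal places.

0.533

Per-class F1 score (2·TP/(2·TP+FP+FN)):
  class_0: TP=7, FP=2+1+0+1=4, FN=0+1+4+1=6 → 14/24 = 0.5833
  class_1: TP=4, FP=0+1+0+4=5, FN=2+1+5+0=8 → 8/21 = 0.3810
  class_2: TP=13, FP=1+1+1+1=4, FN=1+1+2+1=5 → 26/35 = 0.7429
  class_3: TP=10, FP=4+5+2+0=11, FN=0+0+1+0=1 → 20/32 = 0.6250
  class_4: TP=2, FP=1+0+1+0=2, FN=1+4+1+0=6 → 4/12 = 0.3333
Macro-F1 score = mean = (0.5833 + 0.3810 + 0.7429 + 0.6250 + 0.3333) / 5 = 0.533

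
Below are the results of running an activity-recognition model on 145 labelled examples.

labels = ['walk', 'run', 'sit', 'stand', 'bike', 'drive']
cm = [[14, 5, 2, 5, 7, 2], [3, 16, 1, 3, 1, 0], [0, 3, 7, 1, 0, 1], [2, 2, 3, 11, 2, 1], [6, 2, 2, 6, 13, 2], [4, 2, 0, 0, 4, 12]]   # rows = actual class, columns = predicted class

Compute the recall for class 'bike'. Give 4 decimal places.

0.4194

Take TP from the diagonal, FP from the rest of the 'bike' prediction marginal, FN from the rest of the 'bike' actual marginal.
recall = TP/(TP+FN).
bike: TP=13, FN=6+2+2+6+2=18 → 13/31 = 0.41935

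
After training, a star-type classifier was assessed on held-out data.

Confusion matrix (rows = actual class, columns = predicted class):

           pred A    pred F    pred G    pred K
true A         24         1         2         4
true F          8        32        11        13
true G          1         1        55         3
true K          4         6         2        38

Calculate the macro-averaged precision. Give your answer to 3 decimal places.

Per-class precision (TP/(TP+FP)):
  A: TP=24, FP=8+1+4=13 → 24/37 = 0.6486
  F: TP=32, FP=1+1+6=8 → 32/40 = 0.8000
  G: TP=55, FP=2+11+2=15 → 55/70 = 0.7857
  K: TP=38, FP=4+13+3=20 → 38/58 = 0.6552
Macro-precision = mean = (0.6486 + 0.8000 + 0.7857 + 0.6552) / 4 = 0.722

0.722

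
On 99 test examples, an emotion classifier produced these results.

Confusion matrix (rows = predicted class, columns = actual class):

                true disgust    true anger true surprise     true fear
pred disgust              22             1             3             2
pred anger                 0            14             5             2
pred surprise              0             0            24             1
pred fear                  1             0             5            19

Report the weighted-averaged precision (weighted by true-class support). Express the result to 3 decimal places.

Per-class precision (TP/(TP+FP)):
  disgust: TP=22, FP=1+3+2=6 → 22/28 = 0.7857
  anger: TP=14, FP=0+5+2=7 → 14/21 = 0.6667
  surprise: TP=24, FP=0+0+1=1 → 24/25 = 0.9600
  fear: TP=19, FP=1+0+5=6 → 19/25 = 0.7600
Weighted-precision = Σ (supportᵢ/N)·precisionᵢ with N=99: (23/99)·0.7857 + (15/99)·0.6667 + (37/99)·0.9600 + (24/99)·0.7600 = 0.827

0.827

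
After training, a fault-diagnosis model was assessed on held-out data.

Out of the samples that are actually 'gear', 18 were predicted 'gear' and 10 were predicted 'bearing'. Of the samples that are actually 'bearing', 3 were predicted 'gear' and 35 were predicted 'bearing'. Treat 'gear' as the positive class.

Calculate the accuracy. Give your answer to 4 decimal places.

0.8030

Accuracy = (TP+TN)/N = (18+35)/66 = 0.8030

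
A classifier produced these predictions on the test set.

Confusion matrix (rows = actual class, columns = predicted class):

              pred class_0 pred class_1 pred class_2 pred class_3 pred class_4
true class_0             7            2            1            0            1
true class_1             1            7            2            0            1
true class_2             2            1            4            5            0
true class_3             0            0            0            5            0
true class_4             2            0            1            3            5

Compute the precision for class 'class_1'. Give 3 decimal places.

Treat 'class_1' as positive and all other classes as negative.
precision = TP/(TP+FP).
class_1: TP=7, FP=2+1+0+0=3 → 7/10 = 0.7000

0.700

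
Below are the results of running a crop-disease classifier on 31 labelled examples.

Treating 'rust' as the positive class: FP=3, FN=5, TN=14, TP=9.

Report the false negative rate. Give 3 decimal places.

FNR = FN/(FN+TP) = 5/(5+9) = 0.357

0.357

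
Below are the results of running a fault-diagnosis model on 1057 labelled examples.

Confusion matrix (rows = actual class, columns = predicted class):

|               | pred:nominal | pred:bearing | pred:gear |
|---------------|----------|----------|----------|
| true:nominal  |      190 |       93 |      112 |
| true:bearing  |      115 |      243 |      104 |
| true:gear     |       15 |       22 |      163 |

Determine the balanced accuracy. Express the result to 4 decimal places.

0.6073

Balanced accuracy = mean of per-class recall.
  nominal: recall = 190/395 = 0.48101
  bearing: recall = 243/462 = 0.52597
  gear: recall = 163/200 = 0.81500
Mean = (0.48101 + 0.52597 + 0.81500) / 3 = 0.6073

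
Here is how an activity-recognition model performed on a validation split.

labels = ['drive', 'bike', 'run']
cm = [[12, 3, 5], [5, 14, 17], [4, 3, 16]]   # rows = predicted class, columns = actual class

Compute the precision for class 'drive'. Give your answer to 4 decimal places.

One-vs-rest for 'drive': TP = diagonal; FP = other classes predicted 'drive'; FN = 'drive' predicted as other.
precision = TP/(TP+FP).
drive: TP=12, FP=3+5=8 → 12/20 = 0.60000

0.6000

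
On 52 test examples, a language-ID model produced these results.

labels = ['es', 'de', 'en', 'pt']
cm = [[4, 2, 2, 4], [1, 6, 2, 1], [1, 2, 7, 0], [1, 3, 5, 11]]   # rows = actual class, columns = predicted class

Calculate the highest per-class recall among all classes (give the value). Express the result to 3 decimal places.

0.700

Per-class recall (TP/(TP+FN)):
  es: TP=4, FN=2+2+4=8 → 4/12 = 0.3333
  de: TP=6, FN=1+2+1=4 → 6/10 = 0.6000
  en: TP=7, FN=1+2+0=3 → 7/10 = 0.7000
  pt: TP=11, FN=1+3+5=9 → 11/20 = 0.5500
Highest is class 'en' with recall = 0.700.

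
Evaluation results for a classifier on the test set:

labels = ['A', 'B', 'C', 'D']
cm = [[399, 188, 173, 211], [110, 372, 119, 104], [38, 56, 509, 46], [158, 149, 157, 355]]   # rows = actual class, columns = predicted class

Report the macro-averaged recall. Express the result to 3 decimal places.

Per-class recall (TP/(TP+FN)):
  A: TP=399, FN=188+173+211=572 → 399/971 = 0.4109
  B: TP=372, FN=110+119+104=333 → 372/705 = 0.5277
  C: TP=509, FN=38+56+46=140 → 509/649 = 0.7843
  D: TP=355, FN=158+149+157=464 → 355/819 = 0.4335
Macro-recall = mean = (0.4109 + 0.5277 + 0.7843 + 0.4335) / 4 = 0.539

0.539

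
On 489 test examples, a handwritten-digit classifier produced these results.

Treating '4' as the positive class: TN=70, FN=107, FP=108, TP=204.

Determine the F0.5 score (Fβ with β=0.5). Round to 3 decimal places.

0.654

Fβ = (1+β²)·TP / ((1+β²)·TP + β²·FN + FP), with β²=1/4
= 1.25·204 / (1.25·204 + 0.25·107 + 108) = 0.654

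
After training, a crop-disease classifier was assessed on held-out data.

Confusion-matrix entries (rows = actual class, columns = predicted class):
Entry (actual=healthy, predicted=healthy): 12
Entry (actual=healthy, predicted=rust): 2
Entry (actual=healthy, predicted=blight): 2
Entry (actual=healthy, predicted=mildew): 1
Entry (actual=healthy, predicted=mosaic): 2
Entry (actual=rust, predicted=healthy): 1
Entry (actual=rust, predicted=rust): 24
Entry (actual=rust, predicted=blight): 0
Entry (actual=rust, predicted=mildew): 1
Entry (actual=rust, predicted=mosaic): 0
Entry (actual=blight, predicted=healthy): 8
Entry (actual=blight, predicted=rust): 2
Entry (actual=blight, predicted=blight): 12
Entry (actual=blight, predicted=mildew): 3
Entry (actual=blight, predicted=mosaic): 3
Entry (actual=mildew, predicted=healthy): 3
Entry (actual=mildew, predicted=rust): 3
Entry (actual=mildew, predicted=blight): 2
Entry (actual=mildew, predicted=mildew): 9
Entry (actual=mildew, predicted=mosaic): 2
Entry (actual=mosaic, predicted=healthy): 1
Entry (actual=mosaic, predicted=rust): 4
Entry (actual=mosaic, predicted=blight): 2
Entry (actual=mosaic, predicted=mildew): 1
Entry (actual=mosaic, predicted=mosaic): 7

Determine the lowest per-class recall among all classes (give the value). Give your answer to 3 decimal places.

0.429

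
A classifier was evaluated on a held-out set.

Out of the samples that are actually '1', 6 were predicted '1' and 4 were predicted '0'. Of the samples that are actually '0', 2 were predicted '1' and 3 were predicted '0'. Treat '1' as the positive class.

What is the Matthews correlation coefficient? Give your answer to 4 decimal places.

0.1890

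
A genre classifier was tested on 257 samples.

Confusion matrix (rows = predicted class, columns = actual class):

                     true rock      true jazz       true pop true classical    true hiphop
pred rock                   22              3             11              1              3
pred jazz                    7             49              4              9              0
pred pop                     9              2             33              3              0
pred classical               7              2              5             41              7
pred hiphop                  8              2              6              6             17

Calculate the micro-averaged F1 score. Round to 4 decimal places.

0.6304

Micro-averaging pools counts across classes: ΣTP=162, ΣFP=95, ΣFN=95.
Micro-F1 score = 2·TP/(2·TP+FP+FN) on pooled counts = 0.6304 (equals overall accuracy in single-label multiclass).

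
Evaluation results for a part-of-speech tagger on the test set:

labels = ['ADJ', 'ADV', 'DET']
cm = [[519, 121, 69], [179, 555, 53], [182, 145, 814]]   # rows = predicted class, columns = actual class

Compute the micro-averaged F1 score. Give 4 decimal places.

Micro-averaging pools counts across classes: ΣTP=1888, ΣFP=749, ΣFN=749.
Micro-F1 score = 2·TP/(2·TP+FP+FN) on pooled counts = 0.7160 (equals overall accuracy in single-label multiclass).

0.7160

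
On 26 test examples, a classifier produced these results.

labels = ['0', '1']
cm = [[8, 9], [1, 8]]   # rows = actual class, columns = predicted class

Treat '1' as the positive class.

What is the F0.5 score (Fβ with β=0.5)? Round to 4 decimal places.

0.5195

Fβ = (1+β²)·TP / ((1+β²)·TP + β²·FN + FP), with β²=1/4
= 1.25·8 / (1.25·8 + 0.25·1 + 9) = 0.5195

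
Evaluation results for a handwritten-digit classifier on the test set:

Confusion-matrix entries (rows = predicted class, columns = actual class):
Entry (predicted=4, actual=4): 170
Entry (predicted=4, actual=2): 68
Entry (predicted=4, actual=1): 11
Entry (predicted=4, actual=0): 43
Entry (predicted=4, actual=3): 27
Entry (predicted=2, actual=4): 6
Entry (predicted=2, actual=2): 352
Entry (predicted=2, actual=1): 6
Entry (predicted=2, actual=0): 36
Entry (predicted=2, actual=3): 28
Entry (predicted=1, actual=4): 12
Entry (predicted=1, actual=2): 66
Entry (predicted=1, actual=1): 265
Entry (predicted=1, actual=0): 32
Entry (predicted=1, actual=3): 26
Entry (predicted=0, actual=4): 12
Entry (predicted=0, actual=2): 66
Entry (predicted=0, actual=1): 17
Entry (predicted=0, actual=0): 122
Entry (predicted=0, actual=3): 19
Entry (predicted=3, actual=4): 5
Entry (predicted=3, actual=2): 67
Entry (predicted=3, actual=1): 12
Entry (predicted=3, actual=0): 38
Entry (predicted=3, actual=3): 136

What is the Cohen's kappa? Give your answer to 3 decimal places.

0.537

Observed agreement pₒ = trace/N = 1045/1642 = 0.6364
Expected agreement pₑ = Σ (rowᵢ·colᵢ)/N² = (205·319 + 619·428 + 311·401 + 271·236 + 236·258)/1642² = 0.2151
κ = (pₒ − pₑ)/(1 − pₑ) = (0.6364 − 0.2151)/(1 − 0.2151) = 0.537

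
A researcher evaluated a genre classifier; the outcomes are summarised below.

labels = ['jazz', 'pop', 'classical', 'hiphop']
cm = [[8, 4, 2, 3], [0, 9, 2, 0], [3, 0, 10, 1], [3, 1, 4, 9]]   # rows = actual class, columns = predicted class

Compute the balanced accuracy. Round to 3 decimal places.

0.633

Balanced accuracy = mean of per-class recall.
  jazz: recall = 8/17 = 0.4706
  pop: recall = 9/11 = 0.8182
  classical: recall = 10/14 = 0.7143
  hiphop: recall = 9/17 = 0.5294
Mean = (0.4706 + 0.8182 + 0.7143 + 0.5294) / 4 = 0.633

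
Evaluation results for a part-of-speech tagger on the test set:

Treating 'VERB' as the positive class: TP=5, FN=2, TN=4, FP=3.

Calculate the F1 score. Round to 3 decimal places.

0.667

Precision = TP/(TP+FP) = 5/8 = 0.6250
Recall = TP/(TP+FN) = 5/7 = 0.7143
F1 = 2·TP/(2·TP+FP+FN) = 10/15 = 0.667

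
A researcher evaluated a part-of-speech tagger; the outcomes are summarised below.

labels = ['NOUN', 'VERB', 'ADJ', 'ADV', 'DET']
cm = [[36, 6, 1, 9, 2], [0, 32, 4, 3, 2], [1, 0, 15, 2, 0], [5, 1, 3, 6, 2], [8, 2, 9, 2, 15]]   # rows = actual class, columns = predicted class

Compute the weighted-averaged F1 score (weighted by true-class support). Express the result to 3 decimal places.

Per-class F1 score (2·TP/(2·TP+FP+FN)):
  NOUN: TP=36, FP=0+1+5+8=14, FN=6+1+9+2=18 → 72/104 = 0.6923
  VERB: TP=32, FP=6+0+1+2=9, FN=0+4+3+2=9 → 64/82 = 0.7805
  ADJ: TP=15, FP=1+4+3+9=17, FN=1+0+2+0=3 → 30/50 = 0.6000
  ADV: TP=6, FP=9+3+2+2=16, FN=5+1+3+2=11 → 12/39 = 0.3077
  DET: TP=15, FP=2+2+0+2=6, FN=8+2+9+2=21 → 30/57 = 0.5263
Weighted-F1 score = Σ (supportᵢ/N)·F1 scoreᵢ with N=166: (54/166)·0.6923 + (41/166)·0.7805 + (18/166)·0.6000 + (17/166)·0.3077 + (36/166)·0.5263 = 0.629

0.629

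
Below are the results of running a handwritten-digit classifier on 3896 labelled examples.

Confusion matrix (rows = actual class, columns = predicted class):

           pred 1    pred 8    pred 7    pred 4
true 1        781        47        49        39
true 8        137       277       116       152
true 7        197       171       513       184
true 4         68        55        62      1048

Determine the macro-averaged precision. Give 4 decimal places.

0.6484

Per-class precision (TP/(TP+FP)):
  1: TP=781, FP=137+197+68=402 → 781/1183 = 0.66019
  8: TP=277, FP=47+171+55=273 → 277/550 = 0.50364
  7: TP=513, FP=49+116+62=227 → 513/740 = 0.69324
  4: TP=1048, FP=39+152+184=375 → 1048/1423 = 0.73647
Macro-precision = mean = (0.66019 + 0.50364 + 0.69324 + 0.73647) / 4 = 0.6484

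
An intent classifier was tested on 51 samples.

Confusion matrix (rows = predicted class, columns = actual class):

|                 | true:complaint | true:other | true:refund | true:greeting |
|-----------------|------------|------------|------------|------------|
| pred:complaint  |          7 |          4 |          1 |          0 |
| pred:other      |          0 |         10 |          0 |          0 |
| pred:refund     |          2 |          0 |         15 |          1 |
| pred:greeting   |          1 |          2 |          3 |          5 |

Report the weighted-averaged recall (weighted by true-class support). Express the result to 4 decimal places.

Per-class recall (TP/(TP+FN)):
  complaint: TP=7, FN=0+2+1=3 → 7/10 = 0.70000
  other: TP=10, FN=4+0+2=6 → 10/16 = 0.62500
  refund: TP=15, FN=1+0+3=4 → 15/19 = 0.78947
  greeting: TP=5, FN=0+0+1=1 → 5/6 = 0.83333
Weighted-recall = Σ (supportᵢ/N)·recallᵢ with N=51: (10/51)·0.70000 + (16/51)·0.62500 + (19/51)·0.78947 + (6/51)·0.83333 = 0.7255

0.7255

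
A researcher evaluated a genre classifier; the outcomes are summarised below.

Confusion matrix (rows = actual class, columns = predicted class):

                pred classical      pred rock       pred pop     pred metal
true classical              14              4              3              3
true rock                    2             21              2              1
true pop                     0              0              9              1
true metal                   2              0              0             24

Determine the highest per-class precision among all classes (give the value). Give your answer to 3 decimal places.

Per-class precision (TP/(TP+FP)):
  classical: TP=14, FP=2+0+2=4 → 14/18 = 0.7778
  rock: TP=21, FP=4+0+0=4 → 21/25 = 0.8400
  pop: TP=9, FP=3+2+0=5 → 9/14 = 0.6429
  metal: TP=24, FP=3+1+1=5 → 24/29 = 0.8276
Highest is class 'rock' with precision = 0.840.

0.840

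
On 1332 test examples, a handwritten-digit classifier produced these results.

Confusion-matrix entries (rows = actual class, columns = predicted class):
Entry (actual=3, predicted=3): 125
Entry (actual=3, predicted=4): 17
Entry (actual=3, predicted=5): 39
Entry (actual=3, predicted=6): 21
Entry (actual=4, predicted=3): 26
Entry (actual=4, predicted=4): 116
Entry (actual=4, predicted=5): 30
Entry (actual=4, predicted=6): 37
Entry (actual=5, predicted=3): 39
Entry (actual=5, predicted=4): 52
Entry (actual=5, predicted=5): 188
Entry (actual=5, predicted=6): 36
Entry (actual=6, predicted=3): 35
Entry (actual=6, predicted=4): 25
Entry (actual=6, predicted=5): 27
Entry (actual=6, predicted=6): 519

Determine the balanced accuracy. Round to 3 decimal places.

0.657

Balanced accuracy = mean of per-class recall.
  3: recall = 125/202 = 0.6188
  4: recall = 116/209 = 0.5550
  5: recall = 188/315 = 0.5968
  6: recall = 519/606 = 0.8564
Mean = (0.6188 + 0.5550 + 0.5968 + 0.8564) / 4 = 0.657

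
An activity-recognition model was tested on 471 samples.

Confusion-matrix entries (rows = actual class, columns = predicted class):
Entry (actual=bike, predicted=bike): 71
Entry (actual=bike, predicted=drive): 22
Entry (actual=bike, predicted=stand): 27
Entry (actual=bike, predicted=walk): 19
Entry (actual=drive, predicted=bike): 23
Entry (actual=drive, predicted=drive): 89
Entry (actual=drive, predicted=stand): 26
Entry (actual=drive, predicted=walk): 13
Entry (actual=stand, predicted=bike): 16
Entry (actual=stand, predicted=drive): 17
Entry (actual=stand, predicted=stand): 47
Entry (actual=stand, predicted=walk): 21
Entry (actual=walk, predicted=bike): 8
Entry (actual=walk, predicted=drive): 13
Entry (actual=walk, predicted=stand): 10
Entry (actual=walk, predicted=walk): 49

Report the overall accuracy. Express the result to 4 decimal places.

0.5435

Accuracy = trace / total = (71+89+47+49=256) / 471 = 256/471 = 0.5435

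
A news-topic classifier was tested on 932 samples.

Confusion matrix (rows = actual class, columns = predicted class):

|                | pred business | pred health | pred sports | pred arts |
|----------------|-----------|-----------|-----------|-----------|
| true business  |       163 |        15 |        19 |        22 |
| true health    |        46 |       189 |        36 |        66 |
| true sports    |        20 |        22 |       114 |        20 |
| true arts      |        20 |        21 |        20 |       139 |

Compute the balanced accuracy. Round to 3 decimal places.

Balanced accuracy = mean of per-class recall.
  business: recall = 163/219 = 0.7443
  health: recall = 189/337 = 0.5608
  sports: recall = 114/176 = 0.6477
  arts: recall = 139/200 = 0.6950
Mean = (0.7443 + 0.5608 + 0.6477 + 0.6950) / 4 = 0.662

0.662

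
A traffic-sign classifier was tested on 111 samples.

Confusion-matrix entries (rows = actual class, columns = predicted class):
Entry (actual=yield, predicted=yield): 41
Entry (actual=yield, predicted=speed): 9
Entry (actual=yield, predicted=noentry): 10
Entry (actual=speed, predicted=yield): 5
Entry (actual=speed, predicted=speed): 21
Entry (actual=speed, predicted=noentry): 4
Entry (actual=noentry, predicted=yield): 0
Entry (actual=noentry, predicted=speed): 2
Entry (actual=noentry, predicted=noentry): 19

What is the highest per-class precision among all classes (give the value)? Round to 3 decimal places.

Per-class precision (TP/(TP+FP)):
  yield: TP=41, FP=5+0=5 → 41/46 = 0.8913
  speed: TP=21, FP=9+2=11 → 21/32 = 0.6563
  noentry: TP=19, FP=10+4=14 → 19/33 = 0.5758
Highest is class 'yield' with precision = 0.891.

0.891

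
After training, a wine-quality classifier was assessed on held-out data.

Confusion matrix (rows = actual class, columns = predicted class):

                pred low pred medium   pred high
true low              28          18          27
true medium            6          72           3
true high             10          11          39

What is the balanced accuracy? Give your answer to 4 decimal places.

0.6408

Balanced accuracy = mean of per-class recall.
  low: recall = 28/73 = 0.38356
  medium: recall = 72/81 = 0.88889
  high: recall = 39/60 = 0.65000
Mean = (0.38356 + 0.88889 + 0.65000) / 3 = 0.6408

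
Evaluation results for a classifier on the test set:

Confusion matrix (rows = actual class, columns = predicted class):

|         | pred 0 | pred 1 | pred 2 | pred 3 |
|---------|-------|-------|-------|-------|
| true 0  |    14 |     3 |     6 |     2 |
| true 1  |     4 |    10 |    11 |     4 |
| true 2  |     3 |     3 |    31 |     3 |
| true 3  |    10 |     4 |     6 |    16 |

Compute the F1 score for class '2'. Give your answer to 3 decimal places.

0.660

Treat '2' as positive and all other classes as negative.
F1 score = 2·TP/(2·TP+FP+FN).
2: TP=31, FP=6+11+6=23, FN=3+3+3=9 → 62/94 = 0.6596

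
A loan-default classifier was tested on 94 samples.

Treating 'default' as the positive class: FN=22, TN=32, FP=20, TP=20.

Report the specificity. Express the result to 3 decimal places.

0.615

Specificity = TN/(TN+FP) = 32/(32+20) = 0.615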